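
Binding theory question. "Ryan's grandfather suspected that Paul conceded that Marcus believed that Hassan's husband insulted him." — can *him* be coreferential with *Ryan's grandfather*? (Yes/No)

*him* is a pronoun; Principle B requires it to be free in its binding domain — the clause headed by 'insulted'.
— Ryan's grandfather: subject of the matrix clause; c-commands the pronoun but lies outside its binding domain — allowed.

Yes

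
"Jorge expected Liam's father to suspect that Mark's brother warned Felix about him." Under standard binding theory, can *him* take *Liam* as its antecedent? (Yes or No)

Yes

*him* is a pronoun; Principle B requires it to be free in its binding domain — the clause headed by 'warned'.
— Liam: possessor inside the subject DP of the clause headed by 'suspect'; does not c-command the pronoun — Principle B does not apply; allowed.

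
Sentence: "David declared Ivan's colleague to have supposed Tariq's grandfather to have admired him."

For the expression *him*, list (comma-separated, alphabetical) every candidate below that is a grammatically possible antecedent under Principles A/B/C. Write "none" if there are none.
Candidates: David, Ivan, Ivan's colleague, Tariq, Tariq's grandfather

*him* is a pronoun; Principle B requires it to be free in its binding domain — the clause headed by 'admired'.
— David: subject of the matrix clause; c-commands the pronoun but lies outside its binding domain — allowed.
— Ivan: possessor inside the subject DP of the clause headed by 'supposed'; does not c-command the pronoun — Principle B does not apply; allowed.
— Ivan's colleague: subject of the clause headed by 'supposed'; c-commands the pronoun but lies outside its binding domain — allowed.
— Tariq: possessor inside the subject DP of the clause headed by 'admired'; does not c-command the pronoun — Principle B does not apply; allowed.
— Tariq's grandfather: subject of the clause headed by 'admired'; c-commands the pronoun within its binding domain — blocked (Principle B).

David, Ivan, Ivan's colleague, Tariq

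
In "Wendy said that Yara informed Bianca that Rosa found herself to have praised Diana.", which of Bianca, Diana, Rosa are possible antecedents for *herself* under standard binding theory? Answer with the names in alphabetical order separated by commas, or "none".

Rosa

*herself* is a reflexive; Principle A requires it to be bound within its binding domain — the clause headed by 'found'.
— Bianca: object of the clause headed by 'informed'; c-commands the reflexive but lies outside its binding domain — cannot bind it (Principle A).
— Diana: object of the clause headed by 'praised'; does not c-command the reflexive — cannot bind it (Principle A).
— Rosa: subject of the clause headed by 'found'; c-commands the reflexive within its binding domain — allowed (Principle A).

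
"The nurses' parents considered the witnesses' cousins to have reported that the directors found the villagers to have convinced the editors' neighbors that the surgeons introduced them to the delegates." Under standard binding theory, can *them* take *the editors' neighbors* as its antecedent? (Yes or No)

Yes

*them* is a pronoun; Principle B requires it to be free in its binding domain — the clause headed by 'introduced'.
— the editors' neighbors: object of the clause headed by 'convinced'; c-commands the pronoun but lies outside its binding domain — allowed.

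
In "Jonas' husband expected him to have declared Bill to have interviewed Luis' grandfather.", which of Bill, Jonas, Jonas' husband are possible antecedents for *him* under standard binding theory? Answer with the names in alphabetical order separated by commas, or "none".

Jonas

*him* is a pronoun; Principle B requires it to be free in its binding domain — the matrix clause.
— Bill: subject of the clause headed by 'interviewed'; is c-commanded by the pronoun; coreference would bind this R-expression — blocked (Principle C).
— Jonas: possessor inside the subject DP of the matrix clause; does not c-command the pronoun — Principle B does not apply; allowed.
— Jonas' husband: subject of the matrix clause; c-commands the pronoun within its binding domain — blocked (Principle B).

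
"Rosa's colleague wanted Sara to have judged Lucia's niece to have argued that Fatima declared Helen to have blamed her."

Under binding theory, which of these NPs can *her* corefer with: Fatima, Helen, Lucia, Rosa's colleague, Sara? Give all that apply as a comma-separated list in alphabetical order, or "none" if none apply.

*her* is a pronoun; Principle B requires it to be free in its binding domain — the clause headed by 'blamed'.
— Fatima: subject of the clause headed by 'declared'; c-commands the pronoun but lies outside its binding domain — allowed.
— Helen: subject of the clause headed by 'blamed'; c-commands the pronoun within its binding domain — blocked (Principle B).
— Lucia: possessor inside the subject DP of the clause headed by 'argued'; does not c-command the pronoun — Principle B does not apply; allowed.
— Rosa's colleague: subject of the matrix clause; c-commands the pronoun but lies outside its binding domain — allowed.
— Sara: subject of the clause headed by 'judged'; c-commands the pronoun but lies outside its binding domain — allowed.

Fatima, Lucia, Rosa's colleague, Sara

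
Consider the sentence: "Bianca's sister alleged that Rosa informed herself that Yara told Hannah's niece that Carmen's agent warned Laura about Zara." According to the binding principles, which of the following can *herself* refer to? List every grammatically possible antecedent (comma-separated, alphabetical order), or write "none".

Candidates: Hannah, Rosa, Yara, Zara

*herself* is a reflexive; Principle A requires it to be bound within its binding domain — the clause headed by 'informed'.
— Hannah: possessor inside the object DP of the clause headed by 'told'; does not c-command the reflexive — cannot bind it (Principle A).
— Rosa: subject of the clause headed by 'informed'; c-commands the reflexive within its binding domain — allowed (Principle A).
— Yara: subject of the clause headed by 'told'; does not c-command the reflexive — cannot bind it (Principle A).
— Zara: second object of the clause headed by 'warned'; does not c-command the reflexive — cannot bind it (Principle A).

Rosa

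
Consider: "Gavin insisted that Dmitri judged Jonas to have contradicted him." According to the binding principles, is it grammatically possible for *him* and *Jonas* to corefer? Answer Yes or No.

*him* is a pronoun; Principle B requires it to be free in its binding domain — the clause headed by 'contradicted'.
— Jonas: subject of the clause headed by 'contradicted'; c-commands the pronoun within its binding domain — blocked (Principle B).

No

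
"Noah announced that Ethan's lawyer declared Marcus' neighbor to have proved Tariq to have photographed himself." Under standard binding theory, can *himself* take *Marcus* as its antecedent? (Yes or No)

No

*himself* is a reflexive; Principle A requires it to be bound within its binding domain — the clause headed by 'photographed'.
— Marcus: possessor inside the subject DP of the clause headed by 'proved'; does not c-command the reflexive — cannot bind it (Principle A).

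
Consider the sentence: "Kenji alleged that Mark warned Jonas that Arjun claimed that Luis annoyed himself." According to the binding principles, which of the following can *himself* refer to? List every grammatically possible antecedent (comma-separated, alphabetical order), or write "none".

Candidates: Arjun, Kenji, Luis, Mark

*himself* is a reflexive; Principle A requires it to be bound within its binding domain — the clause headed by 'annoyed'.
— Arjun: subject of the clause headed by 'claimed'; c-commands the reflexive but lies outside its binding domain — cannot bind it (Principle A).
— Kenji: subject of the matrix clause; c-commands the reflexive but lies outside its binding domain — cannot bind it (Principle A).
— Luis: subject of the clause headed by 'annoyed'; c-commands the reflexive within its binding domain — allowed (Principle A).
— Mark: subject of the clause headed by 'warned'; c-commands the reflexive but lies outside its binding domain — cannot bind it (Principle A).

Luis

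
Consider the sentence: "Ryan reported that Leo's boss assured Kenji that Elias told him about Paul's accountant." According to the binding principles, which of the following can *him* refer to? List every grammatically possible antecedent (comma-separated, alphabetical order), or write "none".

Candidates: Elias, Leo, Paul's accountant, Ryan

*him* is a pronoun; Principle B requires it to be free in its binding domain — the clause headed by 'told'.
— Elias: subject of the clause headed by 'told'; c-commands the pronoun within its binding domain — blocked (Principle B).
— Leo: possessor inside the subject DP of the clause headed by 'assured'; does not c-command the pronoun — Principle B does not apply; allowed.
— Paul's accountant: second object of the clause headed by 'told'; is c-commanded by the pronoun; coreference would bind this R-expression — blocked (Principle C).
— Ryan: subject of the matrix clause; c-commands the pronoun but lies outside its binding domain — allowed.

Leo, Ryan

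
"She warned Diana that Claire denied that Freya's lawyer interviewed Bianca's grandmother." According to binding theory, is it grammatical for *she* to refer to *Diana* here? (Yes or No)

No

*Diana* is an R-expression; Principle C requires it to be free (not bound by any c-commanding expression).
— she: subject of the matrix clause; the pronoun c-commands the R-expression — coreference blocked (Principle C).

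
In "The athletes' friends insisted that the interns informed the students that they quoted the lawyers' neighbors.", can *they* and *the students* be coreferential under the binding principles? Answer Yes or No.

Yes

*the students* is an R-expression; Principle C requires it to be free (not bound by any c-commanding expression).
— they: subject of the clause headed by 'quoted'; the pronoun does not c-command the R-expression — coreference allowed.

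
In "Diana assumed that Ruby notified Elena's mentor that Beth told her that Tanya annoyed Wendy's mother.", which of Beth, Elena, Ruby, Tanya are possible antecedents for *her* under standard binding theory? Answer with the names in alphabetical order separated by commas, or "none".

*her* is a pronoun; Principle B requires it to be free in its binding domain — the clause headed by 'told'.
— Beth: subject of the clause headed by 'told'; c-commands the pronoun within its binding domain — blocked (Principle B).
— Elena: possessor inside the object DP of the clause headed by 'notified'; does not c-command the pronoun — Principle B does not apply; allowed.
— Ruby: subject of the clause headed by 'notified'; c-commands the pronoun but lies outside its binding domain — allowed.
— Tanya: subject of the clause headed by 'annoyed'; is c-commanded by the pronoun; coreference would bind this R-expression — blocked (Principle C).

Elena, Ruby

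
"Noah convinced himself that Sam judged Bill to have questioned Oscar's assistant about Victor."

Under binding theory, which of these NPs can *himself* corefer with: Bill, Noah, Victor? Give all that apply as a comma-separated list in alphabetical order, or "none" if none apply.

*himself* is a reflexive; Principle A requires it to be bound within its binding domain — the matrix clause.
— Bill: subject of the clause headed by 'questioned'; does not c-command the reflexive — cannot bind it (Principle A).
— Noah: subject of the matrix clause; c-commands the reflexive within its binding domain — allowed (Principle A).
— Victor: second object of the clause headed by 'questioned'; does not c-command the reflexive — cannot bind it (Principle A).

Noah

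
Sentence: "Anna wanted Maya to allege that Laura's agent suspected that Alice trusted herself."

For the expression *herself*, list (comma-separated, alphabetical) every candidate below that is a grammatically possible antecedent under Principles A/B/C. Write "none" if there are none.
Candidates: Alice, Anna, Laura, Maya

*herself* is a reflexive; Principle A requires it to be bound within its binding domain — the clause headed by 'trusted'.
— Alice: subject of the clause headed by 'trusted'; c-commands the reflexive within its binding domain — allowed (Principle A).
— Anna: subject of the matrix clause; c-commands the reflexive but lies outside its binding domain — cannot bind it (Principle A).
— Laura: possessor inside the subject DP of the clause headed by 'suspected'; does not c-command the reflexive — cannot bind it (Principle A).
— Maya: subject of the clause headed by 'allege'; c-commands the reflexive but lies outside its binding domain — cannot bind it (Principle A).

Alice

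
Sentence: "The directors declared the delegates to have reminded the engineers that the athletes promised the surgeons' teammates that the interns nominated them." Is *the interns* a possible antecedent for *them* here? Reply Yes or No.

No

*them* is a pronoun; Principle B requires it to be free in its binding domain — the clause headed by 'nominated'.
— the interns: subject of the clause headed by 'nominated'; c-commands the pronoun within its binding domain — blocked (Principle B).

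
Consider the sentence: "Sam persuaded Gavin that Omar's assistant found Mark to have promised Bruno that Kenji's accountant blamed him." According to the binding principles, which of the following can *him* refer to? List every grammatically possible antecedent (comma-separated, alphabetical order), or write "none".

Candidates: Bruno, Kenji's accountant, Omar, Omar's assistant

*him* is a pronoun; Principle B requires it to be free in its binding domain — the clause headed by 'blamed'.
— Bruno: object of the clause headed by 'promised'; c-commands the pronoun but lies outside its binding domain — allowed.
— Kenji's accountant: subject of the clause headed by 'blamed'; c-commands the pronoun within its binding domain — blocked (Principle B).
— Omar: possessor inside the subject DP of the clause headed by 'found'; does not c-command the pronoun — Principle B does not apply; allowed.
— Omar's assistant: subject of the clause headed by 'found'; c-commands the pronoun but lies outside its binding domain — allowed.

Bruno, Omar, Omar's assistant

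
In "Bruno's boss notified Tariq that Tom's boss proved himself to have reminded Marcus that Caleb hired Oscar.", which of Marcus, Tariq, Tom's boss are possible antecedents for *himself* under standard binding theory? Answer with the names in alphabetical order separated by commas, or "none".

Tom's boss

*himself* is a reflexive; Principle A requires it to be bound within its binding domain — the clause headed by 'proved'.
— Marcus: object of the clause headed by 'reminded'; does not c-command the reflexive — cannot bind it (Principle A).
— Tariq: object of the matrix clause; c-commands the reflexive but lies outside its binding domain — cannot bind it (Principle A).
— Tom's boss: subject of the clause headed by 'proved'; c-commands the reflexive within its binding domain — allowed (Principle A).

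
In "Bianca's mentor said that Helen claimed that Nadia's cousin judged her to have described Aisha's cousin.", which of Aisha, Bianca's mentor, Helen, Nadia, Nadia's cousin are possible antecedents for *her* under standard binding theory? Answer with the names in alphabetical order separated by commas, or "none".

Bianca's mentor, Helen, Nadia

*her* is a pronoun; Principle B requires it to be free in its binding domain — the clause headed by 'judged'.
— Aisha: possessor inside the object DP of the clause headed by 'described'; is c-commanded by the pronoun; coreference would bind this R-expression — blocked (Principle C).
— Bianca's mentor: subject of the matrix clause; c-commands the pronoun but lies outside its binding domain — allowed.
— Helen: subject of the clause headed by 'claimed'; c-commands the pronoun but lies outside its binding domain — allowed.
— Nadia: possessor inside the subject DP of the clause headed by 'judged'; does not c-command the pronoun — Principle B does not apply; allowed.
— Nadia's cousin: subject of the clause headed by 'judged'; c-commands the pronoun within its binding domain — blocked (Principle B).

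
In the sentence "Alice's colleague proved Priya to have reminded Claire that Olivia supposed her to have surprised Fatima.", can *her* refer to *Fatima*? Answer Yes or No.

No

*her* is a pronoun; Principle B requires it to be free in its binding domain — the clause headed by 'supposed'.
— Fatima: object of the clause headed by 'surprised'; is c-commanded by the pronoun; coreference would bind this R-expression — blocked (Principle C).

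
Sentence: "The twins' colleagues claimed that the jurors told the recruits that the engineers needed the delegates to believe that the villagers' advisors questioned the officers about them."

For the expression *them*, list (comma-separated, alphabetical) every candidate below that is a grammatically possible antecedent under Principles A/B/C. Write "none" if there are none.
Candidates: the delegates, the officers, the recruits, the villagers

*them* is a pronoun; Principle B requires it to be free in its binding domain — the clause headed by 'questioned'.
— the delegates: subject of the clause headed by 'believe'; c-commands the pronoun but lies outside its binding domain — allowed.
— the officers: object of the clause headed by 'questioned'; c-commands the pronoun within its binding domain — blocked (Principle B).
— the recruits: object of the clause headed by 'told'; c-commands the pronoun but lies outside its binding domain — allowed.
— the villagers: possessor inside the subject DP of the clause headed by 'questioned'; does not c-command the pronoun — Principle B does not apply; allowed.

the delegates, the recruits, the villagers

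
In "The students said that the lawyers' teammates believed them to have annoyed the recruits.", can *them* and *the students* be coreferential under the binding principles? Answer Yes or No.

*the students* is an R-expression; Principle C requires it to be free (not bound by any c-commanding expression).
— them: subject of the clause headed by 'annoyed'; the pronoun does not c-command the R-expression — coreference allowed.

Yes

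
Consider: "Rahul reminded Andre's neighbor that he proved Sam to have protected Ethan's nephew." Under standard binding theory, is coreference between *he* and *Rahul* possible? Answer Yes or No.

*Rahul* is an R-expression; Principle C requires it to be free (not bound by any c-commanding expression).
— he: subject of the clause headed by 'proved'; the pronoun does not c-command the R-expression — coreference allowed.

Yes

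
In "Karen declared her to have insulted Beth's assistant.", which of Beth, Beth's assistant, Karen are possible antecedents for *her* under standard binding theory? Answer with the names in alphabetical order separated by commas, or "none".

*her* is a pronoun; Principle B requires it to be free in its binding domain — the matrix clause.
— Beth: possessor inside the object DP of the clause headed by 'insulted'; is c-commanded by the pronoun; coreference would bind this R-expression — blocked (Principle C).
— Beth's assistant: object of the clause headed by 'insulted'; is c-commanded by the pronoun; coreference would bind this R-expression — blocked (Principle C).
— Karen: subject of the matrix clause; c-commands the pronoun within its binding domain — blocked (Principle B).

none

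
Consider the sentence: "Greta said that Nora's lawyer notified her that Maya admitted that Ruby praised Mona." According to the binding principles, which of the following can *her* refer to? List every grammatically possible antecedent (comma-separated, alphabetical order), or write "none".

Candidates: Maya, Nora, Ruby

*her* is a pronoun; Principle B requires it to be free in its binding domain — the clause headed by 'notified'.
— Maya: subject of the clause headed by 'admitted'; is c-commanded by the pronoun; coreference would bind this R-expression — blocked (Principle C).
— Nora: possessor inside the subject DP of the clause headed by 'notified'; does not c-command the pronoun — Principle B does not apply; allowed.
— Ruby: subject of the clause headed by 'praised'; is c-commanded by the pronoun; coreference would bind this R-expression — blocked (Principle C).

Nora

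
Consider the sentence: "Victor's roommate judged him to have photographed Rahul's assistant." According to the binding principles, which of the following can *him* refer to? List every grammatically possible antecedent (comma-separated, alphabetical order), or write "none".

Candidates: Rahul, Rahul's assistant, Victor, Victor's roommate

Victor

*him* is a pronoun; Principle B requires it to be free in its binding domain — the matrix clause.
— Rahul: possessor inside the object DP of the clause headed by 'photographed'; is c-commanded by the pronoun; coreference would bind this R-expression — blocked (Principle C).
— Rahul's assistant: object of the clause headed by 'photographed'; is c-commanded by the pronoun; coreference would bind this R-expression — blocked (Principle C).
— Victor: possessor inside the subject DP of the matrix clause; does not c-command the pronoun — Principle B does not apply; allowed.
— Victor's roommate: subject of the matrix clause; c-commands the pronoun within its binding domain — blocked (Principle B).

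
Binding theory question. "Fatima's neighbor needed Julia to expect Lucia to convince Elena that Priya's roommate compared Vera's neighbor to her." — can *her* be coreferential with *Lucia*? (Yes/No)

*her* is a pronoun; Principle B requires it to be free in its binding domain — the clause headed by 'compared'.
— Lucia: subject of the clause headed by 'convince'; c-commands the pronoun but lies outside its binding domain — allowed.

Yes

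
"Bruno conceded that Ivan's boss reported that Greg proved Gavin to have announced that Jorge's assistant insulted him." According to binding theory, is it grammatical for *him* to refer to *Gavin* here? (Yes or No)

*Gavin* is an R-expression; Principle C requires it to be free (not bound by any c-commanding expression).
— him: object of the clause headed by 'insulted'; the pronoun does not c-command the R-expression — coreference allowed.

Yes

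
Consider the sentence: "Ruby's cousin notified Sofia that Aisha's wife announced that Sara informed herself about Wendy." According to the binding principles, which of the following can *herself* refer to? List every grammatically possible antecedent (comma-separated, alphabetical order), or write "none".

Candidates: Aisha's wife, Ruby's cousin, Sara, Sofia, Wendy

Sara

*herself* is a reflexive; Principle A requires it to be bound within its binding domain — the clause headed by 'informed'.
— Aisha's wife: subject of the clause headed by 'announced'; c-commands the reflexive but lies outside its binding domain — cannot bind it (Principle A).
— Ruby's cousin: subject of the matrix clause; c-commands the reflexive but lies outside its binding domain — cannot bind it (Principle A).
— Sara: subject of the clause headed by 'informed'; c-commands the reflexive within its binding domain — allowed (Principle A).
— Sofia: object of the matrix clause; c-commands the reflexive but lies outside its binding domain — cannot bind it (Principle A).
— Wendy: second object of the clause headed by 'informed'; does not c-command the reflexive — cannot bind it (Principle A).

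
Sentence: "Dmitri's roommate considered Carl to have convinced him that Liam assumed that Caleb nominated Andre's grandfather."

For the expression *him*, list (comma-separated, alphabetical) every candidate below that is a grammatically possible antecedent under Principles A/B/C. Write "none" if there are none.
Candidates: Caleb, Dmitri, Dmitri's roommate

*him* is a pronoun; Principle B requires it to be free in its binding domain — the clause headed by 'convinced'.
— Caleb: subject of the clause headed by 'nominated'; is c-commanded by the pronoun; coreference would bind this R-expression — blocked (Principle C).
— Dmitri: possessor inside the subject DP of the matrix clause; does not c-command the pronoun — Principle B does not apply; allowed.
— Dmitri's roommate: subject of the matrix clause; c-commands the pronoun but lies outside its binding domain — allowed.

Dmitri, Dmitri's roommate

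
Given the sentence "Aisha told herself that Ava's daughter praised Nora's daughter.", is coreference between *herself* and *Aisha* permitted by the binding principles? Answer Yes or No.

*herself* is a reflexive; Principle A requires it to be bound within its binding domain — the matrix clause.
— Aisha: subject of the matrix clause; c-commands the reflexive within its binding domain — allowed (Principle A).

Yes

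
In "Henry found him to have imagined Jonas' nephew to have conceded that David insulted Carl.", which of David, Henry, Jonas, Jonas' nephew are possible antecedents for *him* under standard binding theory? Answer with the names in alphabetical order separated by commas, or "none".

none

*him* is a pronoun; Principle B requires it to be free in its binding domain — the matrix clause.
— David: subject of the clause headed by 'insulted'; is c-commanded by the pronoun; coreference would bind this R-expression — blocked (Principle C).
— Henry: subject of the matrix clause; c-commands the pronoun within its binding domain — blocked (Principle B).
— Jonas: possessor inside the subject DP of the clause headed by 'conceded'; is c-commanded by the pronoun; coreference would bind this R-expression — blocked (Principle C).
— Jonas' nephew: subject of the clause headed by 'conceded'; is c-commanded by the pronoun; coreference would bind this R-expression — blocked (Principle C).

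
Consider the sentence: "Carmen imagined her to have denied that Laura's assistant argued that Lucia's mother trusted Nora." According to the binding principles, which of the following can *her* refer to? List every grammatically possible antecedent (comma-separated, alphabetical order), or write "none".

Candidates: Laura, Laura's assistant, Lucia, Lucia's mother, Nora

*her* is a pronoun; Principle B requires it to be free in its binding domain — the matrix clause.
— Laura: possessor inside the subject DP of the clause headed by 'argued'; is c-commanded by the pronoun; coreference would bind this R-expression — blocked (Principle C).
— Laura's assistant: subject of the clause headed by 'argued'; is c-commanded by the pronoun; coreference would bind this R-expression — blocked (Principle C).
— Lucia: possessor inside the subject DP of the clause headed by 'trusted'; is c-commanded by the pronoun; coreference would bind this R-expression — blocked (Principle C).
— Lucia's mother: subject of the clause headed by 'trusted'; is c-commanded by the pronoun; coreference would bind this R-expression — blocked (Principle C).
— Nora: object of the clause headed by 'trusted'; is c-commanded by the pronoun; coreference would bind this R-expression — blocked (Principle C).

none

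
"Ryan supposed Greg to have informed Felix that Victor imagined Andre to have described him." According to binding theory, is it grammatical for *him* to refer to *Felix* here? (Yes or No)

*Felix* is an R-expression; Principle C requires it to be free (not bound by any c-commanding expression).
— him: object of the clause headed by 'described'; the pronoun does not c-command the R-expression — coreference allowed.

Yes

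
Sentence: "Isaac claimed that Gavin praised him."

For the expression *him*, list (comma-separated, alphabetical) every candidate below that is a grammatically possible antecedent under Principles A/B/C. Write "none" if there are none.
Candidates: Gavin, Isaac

*him* is a pronoun; Principle B requires it to be free in its binding domain — the clause headed by 'praised'.
— Gavin: subject of the clause headed by 'praised'; c-commands the pronoun within its binding domain — blocked (Principle B).
— Isaac: subject of the matrix clause; c-commands the pronoun but lies outside its binding domain — allowed.

Isaac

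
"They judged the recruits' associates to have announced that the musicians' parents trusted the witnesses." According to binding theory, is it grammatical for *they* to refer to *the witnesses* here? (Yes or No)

No

*the witnesses* is an R-expression; Principle C requires it to be free (not bound by any c-commanding expression).
— they: subject of the matrix clause; the pronoun c-commands the R-expression — coreference blocked (Principle C).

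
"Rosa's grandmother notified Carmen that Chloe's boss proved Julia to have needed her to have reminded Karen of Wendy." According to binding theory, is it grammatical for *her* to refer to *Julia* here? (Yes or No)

*Julia* is an R-expression; Principle C requires it to be free (not bound by any c-commanding expression).
— her: subject of the clause headed by 'reminded'; the R-expression locally c-commands the pronoun — coreference blocked (Principle B on the pronoun).

No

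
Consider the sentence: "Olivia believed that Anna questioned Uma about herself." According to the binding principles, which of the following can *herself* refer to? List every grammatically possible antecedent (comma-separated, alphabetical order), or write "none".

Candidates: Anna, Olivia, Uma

Anna, Uma

*herself* is a reflexive; Principle A requires it to be bound within its binding domain — the clause headed by 'questioned'.
— Anna: subject of the clause headed by 'questioned'; c-commands the reflexive within its binding domain — allowed (Principle A).
— Olivia: subject of the matrix clause; c-commands the reflexive but lies outside its binding domain — cannot bind it (Principle A).
— Uma: object of the clause headed by 'questioned'; c-commands the reflexive within its binding domain — allowed (Principle A).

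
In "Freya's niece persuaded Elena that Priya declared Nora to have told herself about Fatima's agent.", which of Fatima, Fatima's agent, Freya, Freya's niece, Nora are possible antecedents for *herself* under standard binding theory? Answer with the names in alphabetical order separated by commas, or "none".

*herself* is a reflexive; Principle A requires it to be bound within its binding domain — the clause headed by 'told'.
— Fatima: possessor inside the second object DP of the clause headed by 'told'; does not c-command the reflexive — cannot bind it (Principle A).
— Fatima's agent: second object of the clause headed by 'told'; does not c-command the reflexive — cannot bind it (Principle A).
— Freya: possessor inside the subject DP of the matrix clause; does not c-command the reflexive — cannot bind it (Principle A).
— Freya's niece: subject of the matrix clause; c-commands the reflexive but lies outside its binding domain — cannot bind it (Principle A).
— Nora: subject of the clause headed by 'told'; c-commands the reflexive within its binding domain — allowed (Principle A).

Nora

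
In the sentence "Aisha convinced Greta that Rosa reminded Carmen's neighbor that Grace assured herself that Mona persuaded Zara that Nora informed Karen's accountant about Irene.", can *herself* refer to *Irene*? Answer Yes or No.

No

*herself* is a reflexive; Principle A requires it to be bound within its binding domain — the clause headed by 'assured'.
— Irene: second object of the clause headed by 'informed'; does not c-command the reflexive — cannot bind it (Principle A).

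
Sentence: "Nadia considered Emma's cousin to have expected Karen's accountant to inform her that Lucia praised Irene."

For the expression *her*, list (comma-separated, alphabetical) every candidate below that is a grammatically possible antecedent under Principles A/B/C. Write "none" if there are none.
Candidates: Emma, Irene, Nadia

Emma, Nadia

*her* is a pronoun; Principle B requires it to be free in its binding domain — the clause headed by 'inform'.
— Emma: possessor inside the subject DP of the clause headed by 'expected'; does not c-command the pronoun — Principle B does not apply; allowed.
— Irene: object of the clause headed by 'praised'; is c-commanded by the pronoun; coreference would bind this R-expression — blocked (Principle C).
— Nadia: subject of the matrix clause; c-commands the pronoun but lies outside its binding domain — allowed.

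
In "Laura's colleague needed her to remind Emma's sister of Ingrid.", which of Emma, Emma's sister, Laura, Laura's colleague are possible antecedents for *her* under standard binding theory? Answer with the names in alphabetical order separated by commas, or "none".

*her* is a pronoun; Principle B requires it to be free in its binding domain — the matrix clause.
— Emma: possessor inside the object DP of the clause headed by 'remind'; is c-commanded by the pronoun; coreference would bind this R-expression — blocked (Principle C).
— Emma's sister: object of the clause headed by 'remind'; is c-commanded by the pronoun; coreference would bind this R-expression — blocked (Principle C).
— Laura: possessor inside the subject DP of the matrix clause; does not c-command the pronoun — Principle B does not apply; allowed.
— Laura's colleague: subject of the matrix clause; c-commands the pronoun within its binding domain — blocked (Principle B).

Laura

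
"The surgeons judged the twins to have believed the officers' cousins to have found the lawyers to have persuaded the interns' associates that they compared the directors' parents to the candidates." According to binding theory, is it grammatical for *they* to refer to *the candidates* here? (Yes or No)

*the candidates* is an R-expression; Principle C requires it to be free (not bound by any c-commanding expression).
— they: subject of the clause headed by 'compared'; the pronoun c-commands the R-expression — coreference blocked (Principle C).

No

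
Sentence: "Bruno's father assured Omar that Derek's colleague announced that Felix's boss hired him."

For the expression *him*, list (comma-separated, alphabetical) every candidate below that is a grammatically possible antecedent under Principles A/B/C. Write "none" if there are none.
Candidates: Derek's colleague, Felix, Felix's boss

*him* is a pronoun; Principle B requires it to be free in its binding domain — the clause headed by 'hired'.
— Derek's colleague: subject of the clause headed by 'announced'; c-commands the pronoun but lies outside its binding domain — allowed.
— Felix: possessor inside the subject DP of the clause headed by 'hired'; does not c-command the pronoun — Principle B does not apply; allowed.
— Felix's boss: subject of the clause headed by 'hired'; c-commands the pronoun within its binding domain — blocked (Principle B).

Derek's colleague, Felix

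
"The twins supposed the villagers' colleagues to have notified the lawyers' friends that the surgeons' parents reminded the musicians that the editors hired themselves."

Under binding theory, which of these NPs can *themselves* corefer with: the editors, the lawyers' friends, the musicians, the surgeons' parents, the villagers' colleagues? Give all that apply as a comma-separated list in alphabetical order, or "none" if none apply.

the editors

*themselves* is a reflexive; Principle A requires it to be bound within its binding domain — the clause headed by 'hired'.
— the editors: subject of the clause headed by 'hired'; c-commands the reflexive within its binding domain — allowed (Principle A).
— the lawyers' friends: object of the clause headed by 'notified'; c-commands the reflexive but lies outside its binding domain — cannot bind it (Principle A).
— the musicians: object of the clause headed by 'reminded'; c-commands the reflexive but lies outside its binding domain — cannot bind it (Principle A).
— the surgeons' parents: subject of the clause headed by 'reminded'; c-commands the reflexive but lies outside its binding domain — cannot bind it (Principle A).
— the villagers' colleagues: subject of the clause headed by 'notified'; c-commands the reflexive but lies outside its binding domain — cannot bind it (Principle A).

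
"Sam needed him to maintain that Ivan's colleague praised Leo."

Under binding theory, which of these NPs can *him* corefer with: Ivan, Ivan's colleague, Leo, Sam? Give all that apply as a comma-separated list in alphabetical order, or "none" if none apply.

none

*him* is a pronoun; Principle B requires it to be free in its binding domain — the matrix clause.
— Ivan: possessor inside the subject DP of the clause headed by 'praised'; is c-commanded by the pronoun; coreference would bind this R-expression — blocked (Principle C).
— Ivan's colleague: subject of the clause headed by 'praised'; is c-commanded by the pronoun; coreference would bind this R-expression — blocked (Principle C).
— Leo: object of the clause headed by 'praised'; is c-commanded by the pronoun; coreference would bind this R-expression — blocked (Principle C).
— Sam: subject of the matrix clause; c-commands the pronoun within its binding domain — blocked (Principle B).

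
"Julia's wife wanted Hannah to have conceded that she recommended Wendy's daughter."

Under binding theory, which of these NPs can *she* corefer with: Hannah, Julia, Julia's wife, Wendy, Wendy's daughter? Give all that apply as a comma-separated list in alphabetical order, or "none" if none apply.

*she* is a pronoun; Principle B requires it to be free in its binding domain — the clause headed by 'recommended'.
— Hannah: subject of the clause headed by 'conceded'; c-commands the pronoun but lies outside its binding domain — allowed.
— Julia: possessor inside the subject DP of the matrix clause; does not c-command the pronoun — Principle B does not apply; allowed.
— Julia's wife: subject of the matrix clause; c-commands the pronoun but lies outside its binding domain — allowed.
— Wendy: possessor inside the object DP of the clause headed by 'recommended'; is c-commanded by the pronoun; coreference would bind this R-expression — blocked (Principle C).
— Wendy's daughter: object of the clause headed by 'recommended'; is c-commanded by the pronoun; coreference would bind this R-expression — blocked (Principle C).

Hannah, Julia, Julia's wife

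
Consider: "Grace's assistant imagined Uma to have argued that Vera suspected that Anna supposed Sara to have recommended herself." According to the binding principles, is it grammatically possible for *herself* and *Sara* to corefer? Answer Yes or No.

*herself* is a reflexive; Principle A requires it to be bound within its binding domain — the clause headed by 'recommended'.
— Sara: subject of the clause headed by 'recommended'; c-commands the reflexive within its binding domain — allowed (Principle A).

Yes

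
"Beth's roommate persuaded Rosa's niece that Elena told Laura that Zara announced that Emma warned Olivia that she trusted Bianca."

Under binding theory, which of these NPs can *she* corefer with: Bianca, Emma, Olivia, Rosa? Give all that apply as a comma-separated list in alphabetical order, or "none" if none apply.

*she* is a pronoun; Principle B requires it to be free in its binding domain — the clause headed by 'trusted'.
— Bianca: object of the clause headed by 'trusted'; is c-commanded by the pronoun; coreference would bind this R-expression — blocked (Principle C).
— Emma: subject of the clause headed by 'warned'; c-commands the pronoun but lies outside its binding domain — allowed.
— Olivia: object of the clause headed by 'warned'; c-commands the pronoun but lies outside its binding domain — allowed.
— Rosa: possessor inside the object DP of the matrix clause; does not c-command the pronoun — Principle B does not apply; allowed.

Emma, Olivia, Rosa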